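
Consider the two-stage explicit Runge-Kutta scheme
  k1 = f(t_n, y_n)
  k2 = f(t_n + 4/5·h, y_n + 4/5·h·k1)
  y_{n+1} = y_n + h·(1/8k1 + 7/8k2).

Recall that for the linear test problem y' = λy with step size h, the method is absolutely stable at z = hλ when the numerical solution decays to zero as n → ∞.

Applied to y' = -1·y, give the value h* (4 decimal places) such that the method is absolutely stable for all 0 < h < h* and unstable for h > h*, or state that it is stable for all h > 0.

(-1.4286,0); λ=-1 ⇒ h* = (10/7)/1 = 1.4286.

Set f=λy, z=hλ:
  k1=λy_n ⇒ h·k1=z·y_n;  k2=λ(1+4/5z)y_n ⇒ h·k2=z(1+4/5z)y_n
  y_{n+1}/y_n = 1 + 1/8z + 7/8z(1+4/5z) = 1 + z + 7/10z²
  so R(z) = 1 + z + 7/10z².

Find x<0 with |R(x)|<1.
x=-1.54: |R|=1.1201
R=1: x+7/10x²=0 ⇒ x=−10/7=-1.4286; min R=1−1/(4·7/10)=0.6429>−1
Confirm numerically:
  x=-1.319: |R|=0.89883 <1
  x=-1.190: |R|=0.80127 <1
  x=-1.122: |R|=0.75922 <1
  x=-0.609: |R|=0.65062 <1
  x=-1.932: |R|=1.68084 >1
  x=-1.695: |R|=1.31612 >1
  x=-1.644: |R|=1.24792 >1
Stable set (-1.4286, 0).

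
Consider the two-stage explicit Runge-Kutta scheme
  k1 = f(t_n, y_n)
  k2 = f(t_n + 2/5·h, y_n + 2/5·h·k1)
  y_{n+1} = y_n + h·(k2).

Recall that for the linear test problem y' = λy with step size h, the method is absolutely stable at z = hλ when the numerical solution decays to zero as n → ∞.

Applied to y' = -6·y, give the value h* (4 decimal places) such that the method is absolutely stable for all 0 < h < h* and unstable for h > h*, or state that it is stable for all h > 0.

(-2.5000,0); λ=-6 ⇒ h* = (5/2)/6 = 0.4167.

Test eqn y'=λy, z=hλ:
  k1=λy_n ⇒ h·k1=z·y_n;  k2=λ(1+2/5z)y_n ⇒ h·k2=z(1+2/5z)y_n
  y_{n+1}/y_n = 1 + z(1+2/5z) = 1 + z + 2/5z²
  R(z) = 1 + z + 2/5z².

Boundary: |R(x)|=1, x<0.
x=-1.06: |R|=0.3894
R=1: x+2/5x²=0 ⇒ x=−5/2=-2.5000; min R=1−1/(4·2/5)=0.3750>−1
Confirm numerically:
  x=-1.546: |R|=0.41005 <1
  x=-1.308: |R|=0.37635 <1
  x=-1.138: |R|=0.38002 <1
  x=-2.856: |R|=1.40669 >1
  x=-2.758: |R|=1.28463 >1
Interval (-2.5000, 0).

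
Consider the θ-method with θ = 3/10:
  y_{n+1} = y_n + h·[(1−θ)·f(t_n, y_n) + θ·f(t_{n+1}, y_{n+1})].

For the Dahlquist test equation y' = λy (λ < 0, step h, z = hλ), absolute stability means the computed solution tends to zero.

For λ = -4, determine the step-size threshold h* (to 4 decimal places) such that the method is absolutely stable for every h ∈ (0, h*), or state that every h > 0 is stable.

Test eqn y'=λy, z=hλ:
  y_{n+1} = y_n + z·[7/10·y_n + 3/10·y_{n+1}] ⇒ (1 − 3/10z)y_{n+1} = (1 + 7/10z)y_n
  Hence R(z) = (1 + 7/10z)/(1 − 3/10z).

Boundary: |R(x)|=1, x<0.
x=-1.74: |R|=0.1432
R=−1: 1+7/10x = −1+3/10x ⇒ -2/5x=2 ⇒ x=2/(-2/5)=-5.0000
Confirm numerically:
  x=-4.564: |R|=0.92639 <1
  x=-2.905: |R|=0.55223 <1
  x=-2.441: |R|=0.40911 <1
  x=-2.045: |R|=0.26743 <1
  x=-5.565: |R|=1.08466 >1
  x=-5.396: |R|=1.06049 >1
  x=-5.100: |R|=1.01581 >1
Stable set (-5.0000, 0).

(-5.0000,0); λ=-4 ⇒ h* = (5)/4 = 1.2500.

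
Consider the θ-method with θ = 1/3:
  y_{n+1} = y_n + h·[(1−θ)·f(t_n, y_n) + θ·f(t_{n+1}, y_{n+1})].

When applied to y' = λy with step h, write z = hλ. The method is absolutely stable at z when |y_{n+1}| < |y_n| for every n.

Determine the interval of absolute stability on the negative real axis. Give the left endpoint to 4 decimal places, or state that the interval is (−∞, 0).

With y'=λy (z=hλ):
  y_{n+1} = y_n + z·[2/3·y_n + 1/3·y_{n+1}] ⇒ (1 − 1/3z)y_{n+1} = (1 + 2/3z)y_n
  R(z) = (1 + 2/3z)/(1 − 1/3z).

Boundary: |R(x)|=1, x<0.
x=-0.97: |R|=0.2670
R=−1: 1+2/3x = −1+1/3x ⇒ -1/3x=2 ⇒ x=2/(-1/3)=-6.0000
Confirm numerically:
  x=-5.639: |R|=0.95821 <1
  x=-2.739: |R|=0.43178 <1
  x=-2.652: |R|=0.40764 <1
  x=-6.441: |R|=1.04671 >1
  x=-6.440: |R|=1.04661 >1
Interval (-6.0000, 0).

z∈(-6.0000,0).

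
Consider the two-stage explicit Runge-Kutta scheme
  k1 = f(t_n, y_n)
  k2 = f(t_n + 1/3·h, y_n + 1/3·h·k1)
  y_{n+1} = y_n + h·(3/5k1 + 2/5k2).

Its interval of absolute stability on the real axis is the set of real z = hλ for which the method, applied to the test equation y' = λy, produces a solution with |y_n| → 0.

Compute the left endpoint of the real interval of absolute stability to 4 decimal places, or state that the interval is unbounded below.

On y'=λy, z=hλ:
  k1=λy_n ⇒ h·k1=z·y_n;  k2=λ(1+1/3z)y_n ⇒ h·k2=z(1+1/3z)y_n
  y_{n+1}/y_n = 1 + 3/5z + 2/5z(1+1/3z) = 1 + z + 2/15z²
  so R(z) = 1 + z + 2/15z².

Boundary: |R(x)|=1, x<0.
x=-1.62: |R|=0.2701
R=1: x+2/15x²=0 ⇒ x=−15/2=-7.5000; min R=1−1/(4·2/15)=-0.8750>−1
Confirm numerically:
  x=-5.676: |R|=0.38040 <1
  x=-5.048: |R|=0.65036 <1
  x=-3.145: |R|=0.82620 <1
  x=-8.030: |R|=1.56745 >1
  x=-7.913: |R|=1.43574 >1
  x=-7.793: |R|=1.30445 >1
Stable set (-7.5000, 0).

z* = -7.5000.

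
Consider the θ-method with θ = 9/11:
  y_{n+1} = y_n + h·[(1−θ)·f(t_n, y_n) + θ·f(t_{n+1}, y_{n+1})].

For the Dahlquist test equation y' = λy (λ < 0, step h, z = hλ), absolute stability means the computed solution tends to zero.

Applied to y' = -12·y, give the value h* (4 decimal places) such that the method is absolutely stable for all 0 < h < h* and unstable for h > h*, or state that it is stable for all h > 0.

interval (−∞, 0). Any h>0 works for λ=-12.

Test eqn y'=λy, z=hλ:
  y_{n+1} = y_n + z·[2/11·y_n + 9/11·y_{n+1}] ⇒ (1 − 9/11z)y_{n+1} = (1 + 2/11z)y_n
  R(z) = (1 + 2/11z)/(1 − 9/11z).

Solve |R(x)|<1 on ℝ⁻.
x=-1.47: |R|=0.3326
x=-2: |R|=0.2414
x=-10: |R|=0.0891
x=-100: |R|=0.2075
θ=9/11≥1/2 ⇒ |1+2/11x|<|1−9/11x| ∀x<0 ⇒ unbounded interval.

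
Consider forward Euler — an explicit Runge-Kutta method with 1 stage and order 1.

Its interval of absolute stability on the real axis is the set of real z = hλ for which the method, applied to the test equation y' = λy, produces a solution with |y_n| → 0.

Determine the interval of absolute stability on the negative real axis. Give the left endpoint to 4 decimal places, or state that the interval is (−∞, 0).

With y'=λy (z=hλ):
  order 1, 1-stage ⇒ R(z)=1+z
  (e.g. R(-1.33)=-0.33000, |R|=0.33000)

Boundary: |R(x)|=1, x<0.
x=-1.33: |R|=0.3300
|R(-1.89)|=0.8900 |R(-1.77)|=0.7700 |R(-0.87)|=0.1300
Bisect:
  x_lo=-2.3827 |R|=1.3827  x_hi=-0.2603 |R|=0.7397
  mid=-1.32152 |R|=0.32152 →hi
  mid=-1.85210 |R|=0.85210 →hi
  mid=-2.11740 |R|=1.11740 →lo
  mid=-1.98475 |R|=0.98475 →hi
  mid=-2.05107 |R|=1.05107 →lo
  mid=-2.01791 |R|=1.01791 →lo
  mid=-2.00133 |R|=1.00133 →lo
  mid=-1.99304 |R|=0.99304 →hi
  mid=-1.99719 |R|=0.99719 →hi
  ...
  [-2.00004,-1.99991] ⇒ x*=-2.0000
Stable set (-2.0000, 0).

(-2.0000, 0).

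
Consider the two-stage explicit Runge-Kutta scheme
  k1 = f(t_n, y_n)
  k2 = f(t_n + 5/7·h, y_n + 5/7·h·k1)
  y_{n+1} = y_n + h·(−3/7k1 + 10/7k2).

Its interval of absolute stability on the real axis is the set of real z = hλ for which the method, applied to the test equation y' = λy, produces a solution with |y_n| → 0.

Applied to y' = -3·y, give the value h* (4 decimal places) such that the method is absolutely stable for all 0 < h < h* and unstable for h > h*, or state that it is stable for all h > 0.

Test eqn y'=λy, z=hλ:
  k1=λy_n ⇒ h·k1=z·y_n;  k2=λ(1+5/7z)y_n ⇒ h·k2=z(1+5/7z)y_n
  y_{n+1}/y_n = 1 − 3/7z + 10/7z(1+5/7z) = 1 + z + 50/49z²
  R(z) = 1 + z + 50/49z².

Solve |R(x)|<1 on ℝ⁻.
x=-0.52: |R|=0.7559
R=1: x+50/49x²=0 ⇒ x=−49/50=-0.9800; min R=1−1/(4·50/49)=0.7550>−1
Confirm numerically:
  x=-0.754: |R|=0.82612 <1
  x=-0.726: |R|=0.81183 <1
  x=-0.584: |R|=0.76402 <1
  x=-1.401: |R|=1.60186 >1
  x=-1.231: |R|=1.31529 >1
Interval (-0.9800, 0).

(-0.9800,0); λ=-3 ⇒ h* = (49/50)/3 = 0.3267.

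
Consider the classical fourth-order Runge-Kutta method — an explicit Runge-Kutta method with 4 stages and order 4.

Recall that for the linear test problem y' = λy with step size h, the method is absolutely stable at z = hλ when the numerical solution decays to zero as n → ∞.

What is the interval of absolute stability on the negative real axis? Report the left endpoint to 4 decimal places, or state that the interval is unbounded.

z∈(-2.7853,0).

With y'=λy (z=hλ):
  order 4, 4-stage ⇒ R(z)=1+z+z^2/2+z^3/6+z^4/24
  (e.g. R(-1.23)=0.31167, |R|=0.31167)

Boundary: |R(x)|=1, x<0.
x=-1.23: |R|=0.3117
|R(-2.96)|=1.2970 |R(-2.52)|=0.6683 |R(-2.19)|=0.4159
Bisect:
  x_lo=-3.4149 |R|=2.4451  x_hi=-0.2983 |R|=0.7421
  mid=-1.85664 |R|=0.29535 →hi
  mid=-2.63579 |R|=0.79702 →hi
  mid=-3.02536 |R|=1.42654 →lo
  mid=-2.83058 |R|=1.07045 →lo
  mid=-2.73318 |R|=0.92424 →hi
  mid=-2.78188 |R|=0.99487 →hi
  mid=-2.80623 |R|=1.03203 →lo
  mid=-2.79406 |R|=1.01329 →lo
  mid=-2.78797 |R|=1.00404 →lo
  ...
  [-2.78530,-2.78511] ⇒ x*=-2.7853
Stable set (-2.7853, 0).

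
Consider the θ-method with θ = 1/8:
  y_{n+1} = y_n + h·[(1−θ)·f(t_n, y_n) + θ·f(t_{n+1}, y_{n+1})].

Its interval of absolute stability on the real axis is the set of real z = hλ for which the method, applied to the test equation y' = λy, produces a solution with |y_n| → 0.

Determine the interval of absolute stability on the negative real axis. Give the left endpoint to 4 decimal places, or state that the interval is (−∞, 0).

(-2.6667, 0).

Set f=λy, z=hλ:
  y_{n+1} = y_n + z·[7/8·y_n + 1/8·y_{n+1}] ⇒ (1 − 1/8z)y_{n+1} = (1 + 7/8z)y_n
  ⇒ R(z) = (1 + 7/8z)/(1 − 1/8z).

Boundary: |R(x)|=1, x<0.
x=-0.47: |R|=0.5561
R=−1: 1+7/8x = −1+1/8x ⇒ -3/4x=2 ⇒ x=2/(-3/4)=-2.6667
Confirm numerically:
  x=-2.254: |R|=0.75853 <1
  x=-1.963: |R|=0.57623 <1
  x=-1.852: |R|=0.50386 <1
  x=-1.225: |R|=0.06233 <1
  x=-2.881: |R|=1.11819 >1
  x=-2.823: |R|=1.08667 >1
  x=-2.806: |R|=1.07736 >1
Interval (-2.6667, 0).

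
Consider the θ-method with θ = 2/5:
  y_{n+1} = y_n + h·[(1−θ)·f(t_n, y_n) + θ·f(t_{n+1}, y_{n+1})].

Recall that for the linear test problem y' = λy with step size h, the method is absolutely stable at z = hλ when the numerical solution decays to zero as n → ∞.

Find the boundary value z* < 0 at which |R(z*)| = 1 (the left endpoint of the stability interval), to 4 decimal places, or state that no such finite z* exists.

left endpoint -10.0000.

Set f=λy, z=hλ:
  y_{n+1} = y_n + z·[3/5·y_n + 2/5·y_{n+1}] ⇒ (1 − 2/5z)y_{n+1} = (1 + 3/5z)y_n
  R(z) = (1 + 3/5z)/(1 − 2/5z).

Find x<0 with |R(x)|<1.
x=-0.74: |R|=0.4290
R=−1: 1+3/5x = −1+2/5x ⇒ -1/5x=2 ⇒ x=2/(-1/5)=-10.0000
Confirm numerically:
  x=-9.079: |R|=0.96023 <1
  x=-6.812: |R|=0.82882 <1
  x=-5.098: |R|=0.67742 <1
  x=-4.694: |R|=0.63122 <1
  x=-10.411: |R|=1.01592 >1
  x=-10.243: |R|=1.00953 >1
  x=-10.165: |R|=1.00651 >1
So |R|<1 on (-10.0000, 0).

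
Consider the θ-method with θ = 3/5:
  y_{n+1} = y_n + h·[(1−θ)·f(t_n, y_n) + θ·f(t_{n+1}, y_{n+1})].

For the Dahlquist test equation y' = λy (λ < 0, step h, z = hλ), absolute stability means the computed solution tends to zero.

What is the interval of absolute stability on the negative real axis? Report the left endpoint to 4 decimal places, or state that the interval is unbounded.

interval (−∞, 0).

Test eqn y'=λy, z=hλ:
  y_{n+1} = y_n + z·[2/5·y_n + 3/5·y_{n+1}] ⇒ (1 − 3/5z)y_{n+1} = (1 + 2/5z)y_n
  so R(z) = (1 + 2/5z)/(1 − 3/5z).

Solve |R(x)|<1 on ℝ⁻.
x=-1.4: |R|=0.2391
x=-2: |R|=0.0909
x=-10: |R|=0.4286
x=-100: |R|=0.6393
θ=3/5≥1/2 ⇒ |1+2/5x|<|1−3/5x| ∀x<0 ⇒ interval (−∞,0).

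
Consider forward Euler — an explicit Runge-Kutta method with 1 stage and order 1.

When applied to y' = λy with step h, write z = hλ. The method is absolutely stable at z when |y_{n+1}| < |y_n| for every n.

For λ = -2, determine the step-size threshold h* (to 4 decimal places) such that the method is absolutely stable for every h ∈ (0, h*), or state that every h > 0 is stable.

(-2.0000,0); λ=-2 ⇒ h* = 1.0000.

On y'=λy, z=hλ:
  order 1, 1-stage ⇒ R(z)=1+z
  (e.g. R(-1.38)=-0.38000, |R|=0.38000)

Solve |R(x)|<1 on ℝ⁻.
x=-1.38: |R|=0.3800
|R(-1.57)|=0.5700 |R(-1.17)|=0.1700 |R(-0.51)|=0.4900
Bisect:
  x_lo=-2.5528 |R|=1.5528  x_hi=-0.1444 |R|=0.8556
  mid=-1.34858 |R|=0.34858 →hi
  mid=-1.95068 |R|=0.95068 →hi
  mid=-2.25173 |R|=1.25173 →lo
  mid=-2.10120 |R|=1.10120 →lo
  mid=-2.02594 |R|=1.02594 →lo
  mid=-1.98831 |R|=0.98831 →hi
  mid=-2.00713 |R|=1.00713 →lo
  mid=-1.99772 |R|=0.99772 →hi
  mid=-2.00242 |R|=1.00242 →lo
  mid=-2.00007 |R|=1.00007 →lo
  ...
  [-2.00007,-1.99992] ⇒ x*=-2.0000
So |R|<1 on (-2.0000, 0).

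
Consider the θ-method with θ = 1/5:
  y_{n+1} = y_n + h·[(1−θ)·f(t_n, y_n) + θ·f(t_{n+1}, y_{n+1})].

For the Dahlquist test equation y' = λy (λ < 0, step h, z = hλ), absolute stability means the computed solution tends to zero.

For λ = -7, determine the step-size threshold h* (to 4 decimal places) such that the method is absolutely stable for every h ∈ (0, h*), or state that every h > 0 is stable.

(-3.3333,0); λ=-7 ⇒ h* = (10/3)/7 = 0.4762.

On y'=λy, z=hλ:
  y_{n+1} = y_n + z·[4/5·y_n + 1/5·y_{n+1}] ⇒ (1 − 1/5z)y_{n+1} = (1 + 4/5z)y_n
  ⇒ R(z) = (1 + 4/5z)/(1 − 1/5z).

Solve |R(x)|<1 on ℝ⁻.
x=-1.16: |R|=0.0584
R=−1: 1+4/5x = −1+1/5x ⇒ -3/5x=2 ⇒ x=2/(-3/5)=-3.3333
Confirm numerically:
  x=-2.831: |R|=0.80756 <1
  x=-2.684: |R|=0.74649 <1
  x=-2.266: |R|=0.55932 <1
  x=-1.839: |R|=0.34449 <1
  x=-3.818: |R|=1.16489 >1
  x=-3.793: |R|=1.15683 >1
  x=-3.753: |R|=1.14384 >1
So |R|<1 on (-3.3333, 0).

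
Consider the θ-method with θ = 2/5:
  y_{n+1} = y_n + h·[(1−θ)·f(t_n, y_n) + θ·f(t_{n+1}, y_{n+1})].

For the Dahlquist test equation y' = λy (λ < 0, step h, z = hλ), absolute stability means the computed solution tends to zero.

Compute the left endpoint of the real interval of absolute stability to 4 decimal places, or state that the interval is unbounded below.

z* = -10.0000.

With y'=λy (z=hλ):
  y_{n+1} = y_n + z·[3/5·y_n + 2/5·y_{n+1}] ⇒ (1 − 2/5z)y_{n+1} = (1 + 3/5z)y_n
  Hence R(z) = (1 + 3/5z)/(1 − 2/5z).

Find x<0 with |R(x)|<1.
x=-1.37: |R|=0.1150
R=−1: 1+3/5x = −1+2/5x ⇒ -1/5x=2 ⇒ x=2/(-1/5)=-10.0000
Confirm numerically:
  x=-9.599: |R|=0.98343 <1
  x=-8.612: |R|=0.93754 <1
  x=-6.516: |R|=0.80679 <1
  x=-10.343: |R|=1.01335 >1
  x=-10.248: |R|=1.00973 >1
  x=-10.035: |R|=1.00140 >1
Interval (-10.0000, 0).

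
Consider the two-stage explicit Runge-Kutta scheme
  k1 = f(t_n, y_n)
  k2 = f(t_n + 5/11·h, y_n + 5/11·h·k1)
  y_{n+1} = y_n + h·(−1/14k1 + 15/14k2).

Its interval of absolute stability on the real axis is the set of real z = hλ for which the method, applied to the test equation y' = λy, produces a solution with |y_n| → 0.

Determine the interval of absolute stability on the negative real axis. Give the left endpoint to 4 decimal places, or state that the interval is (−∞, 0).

(-2.0533, 0).

Set f=λy, z=hλ:
  k1=λy_n ⇒ h·k1=z·y_n;  k2=λ(1+5/11z)y_n ⇒ h·k2=z(1+5/11z)y_n
  y_{n+1}/y_n = 1 − 1/14z + 15/14z(1+5/11z) = 1 + z + 75/154z²
  R(z) = 1 + z + 75/154z².

Find x<0 with |R(x)|<1.
x=-0.44: |R|=0.6543
R=1: x+75/154x²=0 ⇒ x=−154/75=-2.0533; min R=1−1/(4·75/154)=0.4867>−1
Confirm numerically:
  x=-1.704: |R|=0.71010 <1
  x=-1.308: |R|=0.52521 <1
  x=-1.297: |R|=0.52226 <1
  x=-0.980: |R|=0.48773 <1
  x=-2.539: |R|=1.60054 >1
  x=-2.320: |R|=1.30130 >1
Interval (-2.0533, 0).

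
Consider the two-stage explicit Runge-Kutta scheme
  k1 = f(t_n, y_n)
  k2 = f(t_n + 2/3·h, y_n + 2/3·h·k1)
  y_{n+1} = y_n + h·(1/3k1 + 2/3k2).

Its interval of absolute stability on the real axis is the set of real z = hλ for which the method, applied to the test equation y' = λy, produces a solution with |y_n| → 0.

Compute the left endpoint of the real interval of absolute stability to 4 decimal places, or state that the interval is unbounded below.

With y'=λy (z=hλ):
  k1=λy_n ⇒ h·k1=z·y_n;  k2=λ(1+2/3z)y_n ⇒ h·k2=z(1+2/3z)y_n
  y_{n+1}/y_n = 1 + 1/3z + 2/3z(1+2/3z) = 1 + z + 4/9z²
  R(z) = 1 + z + 4/9z².

Solve |R(x)|<1 on ℝ⁻.
x=-1.71: |R|=0.5896
R=1: x+4/9x²=0 ⇒ x=−9/4=-2.2500; min R=1−1/(4·4/9)=0.4375>−1
Confirm numerically:
  x=-1.786: |R|=0.63169 <1
  x=-1.368: |R|=0.46374 <1
  x=-1.303: |R|=0.45158 <1
  x=-2.502: |R|=1.28022 >1
  x=-2.338: |R|=1.09144 >1
So |R|<1 on (-2.2500, 0).

z* = -2.2500.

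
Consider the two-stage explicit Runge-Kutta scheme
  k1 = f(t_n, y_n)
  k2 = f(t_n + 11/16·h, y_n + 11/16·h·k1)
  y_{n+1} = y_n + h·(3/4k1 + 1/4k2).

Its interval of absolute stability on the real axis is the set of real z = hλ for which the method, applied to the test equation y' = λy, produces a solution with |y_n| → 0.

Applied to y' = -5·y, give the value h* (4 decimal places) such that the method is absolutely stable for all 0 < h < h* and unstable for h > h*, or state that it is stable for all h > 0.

Set f=λy, z=hλ:
  k1=λy_n ⇒ h·k1=z·y_n;  k2=λ(1+11/16z)y_n ⇒ h·k2=z(1+11/16z)y_n
  y_{n+1}/y_n = 1 + 3/4z + 1/4z(1+11/16z) = 1 + z + 11/64z²
  Hence R(z) = 1 + z + 11/64z².

Find x<0 with |R(x)|<1.
x=-1.26: |R|=0.0129
R=1: x+11/64x²=0 ⇒ x=−64/11=-5.8182; min R=1−1/(4·11/64)=-0.4545>−1
Confirm numerically:
  x=-4.463: |R|=0.03953 <1
  x=-4.239: |R|=0.15056 <1
  x=-3.387: |R|=0.41529 <1
  x=-3.218: |R|=0.43814 <1
  x=-6.387: |R|=1.62443 >1
  x=-6.231: |R|=1.44211 >1
  x=-6.031: |R|=1.22060 >1
Stable set (-5.8182, 0).

(-5.8182,0); λ=-5 ⇒ h* = (64/11)/5 = 1.1636.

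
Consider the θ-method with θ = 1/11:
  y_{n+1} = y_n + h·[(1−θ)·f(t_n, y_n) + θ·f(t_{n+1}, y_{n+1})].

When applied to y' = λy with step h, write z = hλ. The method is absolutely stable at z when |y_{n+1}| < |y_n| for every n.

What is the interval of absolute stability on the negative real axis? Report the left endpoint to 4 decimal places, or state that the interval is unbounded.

On y'=λy, z=hλ:
  y_{n+1} = y_n + z·[10/11·y_n + 1/11·y_{n+1}] ⇒ (1 − 1/11z)y_{n+1} = (1 + 10/11z)y_n
  R(z) = (1 + 10/11z)/(1 − 1/11z).

Need |R(x)|<1, x<0.
x=-0.94: |R|=0.1340
R=−1: 1+10/11x = −1+1/11x ⇒ -9/11x=2 ⇒ x=2/(-9/11)=-2.4444
Confirm numerically:
  x=-2.316: |R|=0.91319 <1
  x=-2.162: |R|=0.80687 <1
  x=-1.431: |R|=0.26627 <1
  x=-1.409: |R|=0.24901 <1
  x=-2.790: |R|=1.22553 >1
  x=-2.493: |R|=1.03239 >1
Interval (-2.4444, 0).

z∈(-2.4444,0).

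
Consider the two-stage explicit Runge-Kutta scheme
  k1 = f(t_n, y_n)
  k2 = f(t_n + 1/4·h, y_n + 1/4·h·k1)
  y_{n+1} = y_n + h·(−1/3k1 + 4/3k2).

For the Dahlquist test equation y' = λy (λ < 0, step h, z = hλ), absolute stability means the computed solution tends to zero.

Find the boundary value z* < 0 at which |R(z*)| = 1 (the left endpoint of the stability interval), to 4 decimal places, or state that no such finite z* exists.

On y'=λy, z=hλ:
  k1=λy_n ⇒ h·k1=z·y_n;  k2=λ(1+1/4z)y_n ⇒ h·k2=z(1+1/4z)y_n
  y_{n+1}/y_n = 1 − 1/3z + 4/3z(1+1/4z) = 1 + z + 1/3z²
  so R(z) = 1 + z + 1/3z².

Boundary: |R(x)|=1, x<0.
x=-1.19: |R|=0.2820
R=1: x+1/3x²=0 ⇒ x=−3=-3.0000; min R=1−1/(4·1/3)=0.2500>−1
Confirm numerically:
  x=-2.952: |R|=0.95277 <1
  x=-1.579: |R|=0.25208 <1
  x=-1.512: |R|=0.25005 <1
  x=-3.408: |R|=1.46349 >1
  x=-3.217: |R|=1.23270 >1
  x=-3.061: |R|=1.06224 >1
Stable set (-3.0000, 0).

left endpoint -3.0000.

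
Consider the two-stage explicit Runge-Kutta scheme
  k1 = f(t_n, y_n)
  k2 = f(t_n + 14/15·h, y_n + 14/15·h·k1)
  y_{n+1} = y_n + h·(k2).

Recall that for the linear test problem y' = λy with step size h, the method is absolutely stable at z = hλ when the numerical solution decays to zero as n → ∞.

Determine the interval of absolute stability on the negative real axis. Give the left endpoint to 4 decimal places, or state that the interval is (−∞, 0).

With y'=λy (z=hλ):
  k1=λy_n ⇒ h·k1=z·y_n;  k2=λ(1+14/15z)y_n ⇒ h·k2=z(1+14/15z)y_n
  y_{n+1}/y_n = 1 + z(1+14/15z) = 1 + z + 14/15z²
  Hence R(z) = 1 + z + 14/15z².

Solve |R(x)|<1 on ℝ⁻.
x=-0.38: |R|=0.7548
R=1: x+14/15x²=0 ⇒ x=−15/14=-1.0714; min R=1−1/(4·14/15)=0.7321>−1
Confirm numerically:
  x=-0.867: |R|=0.83458 <1
  x=-0.724: |R|=0.76523 <1
  x=-0.479: |R|=0.73514 <1
  x=-1.625: |R|=1.83958 >1
  x=-1.320: |R|=1.30624 >1
So |R|<1 on (-1.0714, 0).

z∈(-1.0714,0).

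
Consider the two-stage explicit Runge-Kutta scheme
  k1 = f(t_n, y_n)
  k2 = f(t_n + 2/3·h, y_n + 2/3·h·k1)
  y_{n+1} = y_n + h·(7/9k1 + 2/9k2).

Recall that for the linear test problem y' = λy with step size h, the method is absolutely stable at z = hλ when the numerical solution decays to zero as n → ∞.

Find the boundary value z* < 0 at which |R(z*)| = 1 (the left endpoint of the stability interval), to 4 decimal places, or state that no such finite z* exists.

On y'=λy, z=hλ:
  k1=λy_n ⇒ h·k1=z·y_n;  k2=λ(1+2/3z)y_n ⇒ h·k2=z(1+2/3z)y_n
  y_{n+1}/y_n = 1 + 7/9z + 2/9z(1+2/3z) = 1 + z + 4/27z²
  R(z) = 1 + z + 4/27z².

Need |R(x)|<1, x<0.
x=-1.57: |R|=0.2048
R=1: x+4/27x²=0 ⇒ x=−27/4=-6.7500; min R=1−1/(4·4/27)=-0.6875>−1
Confirm numerically:
  x=-5.494: |R|=0.02229 <1
  x=-3.879: |R|=0.64987 <1
  x=-2.899: |R|=0.65393 <1
  x=-7.338: |R|=1.63922 >1
  x=-6.901: |R|=1.15438 >1
Interval (-6.7500, 0).

z* = -6.7500.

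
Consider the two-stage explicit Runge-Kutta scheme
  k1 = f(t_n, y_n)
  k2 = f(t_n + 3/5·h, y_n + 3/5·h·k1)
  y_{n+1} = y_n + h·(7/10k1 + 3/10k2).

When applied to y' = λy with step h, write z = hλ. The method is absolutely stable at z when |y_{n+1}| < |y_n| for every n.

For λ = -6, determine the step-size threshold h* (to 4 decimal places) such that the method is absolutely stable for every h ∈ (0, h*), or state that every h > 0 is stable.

Set f=λy, z=hλ:
  k1=λy_n ⇒ h·k1=z·y_n;  k2=λ(1+3/5z)y_n ⇒ h·k2=z(1+3/5z)y_n
  y_{n+1}/y_n = 1 + 7/10z + 3/10z(1+3/5z) = 1 + z + 9/50z²
  R(z) = 1 + z + 9/50z².

Need |R(x)|<1, x<0.
x=-0.59: |R|=0.4727
R=1: x+9/50x²=0 ⇒ x=−50/9=-5.5556; min R=1−1/(4·9/50)=-0.3889>−1
Confirm numerically:
  x=-4.125: |R|=0.06219 <1
  x=-3.314: |R|=0.33713 <1
  x=-3.277: |R|=0.34403 <1
  x=-2.818: |R|=0.38860 <1
  x=-6.083: |R|=1.57752 >1
  x=-6.036: |R|=1.52199 >1
  x=-5.879: |R|=1.34228 >1
So |R|<1 on (-5.5556, 0).

(-5.5556,0); λ=-6 ⇒ h* = (50/9)/6 = 0.9259.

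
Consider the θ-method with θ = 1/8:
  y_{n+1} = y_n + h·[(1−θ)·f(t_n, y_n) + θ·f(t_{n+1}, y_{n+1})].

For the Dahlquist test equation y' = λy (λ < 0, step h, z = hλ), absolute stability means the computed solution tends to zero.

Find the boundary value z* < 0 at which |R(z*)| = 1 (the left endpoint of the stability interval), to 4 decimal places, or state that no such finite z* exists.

left endpoint -2.6667.

Test eqn y'=λy, z=hλ:
  y_{n+1} = y_n + z·[7/8·y_n + 1/8·y_{n+1}] ⇒ (1 − 1/8z)y_{n+1} = (1 + 7/8z)y_n
  Hence R(z) = (1 + 7/8z)/(1 − 1/8z).

Find x<0 with |R(x)|<1.
x=-0.67: |R|=0.3818
R=−1: 1+7/8x = −1+1/8x ⇒ -3/4x=2 ⇒ x=2/(-3/4)=-2.6667
Confirm numerically:
  x=-2.596: |R|=0.95998 <1
  x=-2.593: |R|=0.95827 <1
  x=-1.547: |R|=0.29632 <1
  x=-1.220: |R|=0.05857 <1
  x=-3.260: |R|=1.31616 >1
  x=-3.157: |R|=1.26369 >1
Interval (-2.6667, 0).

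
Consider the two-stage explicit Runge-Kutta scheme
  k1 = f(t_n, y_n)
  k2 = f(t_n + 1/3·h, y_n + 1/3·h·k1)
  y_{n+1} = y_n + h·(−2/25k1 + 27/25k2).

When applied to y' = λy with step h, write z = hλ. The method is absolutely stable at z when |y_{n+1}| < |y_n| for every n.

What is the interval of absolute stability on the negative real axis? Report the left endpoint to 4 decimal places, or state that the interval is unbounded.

On y'=λy, z=hλ:
  k1=λy_n ⇒ h·k1=z·y_n;  k2=λ(1+1/3z)y_n ⇒ h·k2=z(1+1/3z)y_n
  y_{n+1}/y_n = 1 − 2/25z + 27/25z(1+1/3z) = 1 + z + 9/25z²
  ⇒ R(z) = 1 + z + 9/25z².

Solve |R(x)|<1 on ℝ⁻.
x=-1.77: |R|=0.3578
R=1: x+9/25x²=0 ⇒ x=−25/9=-2.7778; min R=1−1/(4·9/25)=0.3056>−1
Confirm numerically:
  x=-1.874: |R|=0.39028 <1
  x=-1.615: |R|=0.32396 <1
  x=-1.315: |R|=0.30752 <1
  x=-3.260: |R|=1.56594 >1
  x=-3.210: |R|=1.49948 >1
  x=-3.180: |R|=1.46046 >1
Interval (-2.7778, 0).

z∈(-2.7778,0).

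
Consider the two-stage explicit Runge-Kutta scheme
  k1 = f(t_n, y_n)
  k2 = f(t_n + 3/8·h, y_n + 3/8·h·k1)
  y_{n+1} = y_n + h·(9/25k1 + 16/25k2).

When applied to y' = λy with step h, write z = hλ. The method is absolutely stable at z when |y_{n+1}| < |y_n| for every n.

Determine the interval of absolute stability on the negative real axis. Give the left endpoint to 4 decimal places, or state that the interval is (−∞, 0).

z∈(-4.1667,0).

Set f=λy, z=hλ:
  k1=λy_n ⇒ h·k1=z·y_n;  k2=λ(1+3/8z)y_n ⇒ h·k2=z(1+3/8z)y_n
  y_{n+1}/y_n = 1 + 9/25z + 16/25z(1+3/8z) = 1 + z + 6/25z²
  so R(z) = 1 + z + 6/25z².

Solve |R(x)|<1 on ℝ⁻.
x=-1.56: |R|=0.0241
R=1: x+6/25x²=0 ⇒ x=−25/6=-4.1667; min R=1−1/(4·6/25)=-0.0417>−1
Confirm numerically:
  x=-3.311: |R|=0.32005 <1
  x=-2.998: |R|=0.15912 <1
  x=-2.638: |R|=0.03217 <1
  x=-4.704: |R|=1.60663 >1
  x=-4.542: |R|=1.40914 >1
Interval (-4.1667, 0).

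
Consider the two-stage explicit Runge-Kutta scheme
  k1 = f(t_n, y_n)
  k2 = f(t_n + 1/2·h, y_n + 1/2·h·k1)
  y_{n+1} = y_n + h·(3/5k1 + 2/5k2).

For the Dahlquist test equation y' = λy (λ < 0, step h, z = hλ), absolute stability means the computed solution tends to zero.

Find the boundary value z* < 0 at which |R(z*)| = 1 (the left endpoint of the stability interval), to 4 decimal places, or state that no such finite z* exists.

left endpoint -5.0000.

With y'=λy (z=hλ):
  k1=λy_n ⇒ h·k1=z·y_n;  k2=λ(1+1/2z)y_n ⇒ h·k2=z(1+1/2z)y_n
  y_{n+1}/y_n = 1 + 3/5z + 2/5z(1+1/2z) = 1 + z + 1/5z²
  ⇒ R(z) = 1 + z + 1/5z².

Solve |R(x)|<1 on ℝ⁻.
x=-1.15: |R|=0.1145
R=1: x+1/5x²=0 ⇒ x=−5=-5.0000; min R=1−1/(4·1/5)=-0.2500>−1
Confirm numerically:
  x=-3.632: |R|=0.00628 <1
  x=-3.026: |R|=0.19466 <1
  x=-2.696: |R|=0.24232 <1
  x=-2.088: |R|=0.21605 <1
  x=-5.487: |R|=1.53443 >1
  x=-5.339: |R|=1.36198 >1
  x=-5.263: |R|=1.27683 >1
Stable set (-5.0000, 0).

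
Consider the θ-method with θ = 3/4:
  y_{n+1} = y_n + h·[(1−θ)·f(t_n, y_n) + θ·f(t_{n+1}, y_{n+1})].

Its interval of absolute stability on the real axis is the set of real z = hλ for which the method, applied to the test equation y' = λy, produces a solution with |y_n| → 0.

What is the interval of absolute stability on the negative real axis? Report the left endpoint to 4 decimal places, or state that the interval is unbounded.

interval (−∞, 0).

Set f=λy, z=hλ:
  y_{n+1} = y_n + z·[1/4·y_n + 3/4·y_{n+1}] ⇒ (1 − 3/4z)y_{n+1} = (1 + 1/4z)y_n
  R(z) = (1 + 1/4z)/(1 − 3/4z).

Need |R(x)|<1, x<0.
x=-0.68: |R|=0.5497
x=-2: |R|=0.2000
x=-10: |R|=0.1765
x=-100: |R|=0.3158
θ=3/4≥1/2 ⇒ |1+1/4x|<|1−3/4x| ∀x<0 ⇒ unbounded interval.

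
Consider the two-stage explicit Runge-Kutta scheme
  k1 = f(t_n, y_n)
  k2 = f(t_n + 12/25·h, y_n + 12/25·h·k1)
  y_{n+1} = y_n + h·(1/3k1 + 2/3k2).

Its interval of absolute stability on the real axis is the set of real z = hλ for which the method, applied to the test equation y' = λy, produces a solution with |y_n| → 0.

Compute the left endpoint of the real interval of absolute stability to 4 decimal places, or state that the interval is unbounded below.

z* = -3.1250.

On y'=λy, z=hλ:
  k1=λy_n ⇒ h·k1=z·y_n;  k2=λ(1+12/25z)y_n ⇒ h·k2=z(1+12/25z)y_n
  y_{n+1}/y_n = 1 + 1/3z + 2/3z(1+12/25z) = 1 + z + 8/25z²
  ⇒ R(z) = 1 + z + 8/25z².

Boundary: |R(x)|=1, x<0.
x=-0.63: |R|=0.4970
R=1: x+8/25x²=0 ⇒ x=−25/8=-3.1250; min R=1−1/(4·8/25)=0.2188>−1
Confirm numerically:
  x=-3.095: |R|=0.97029 <1
  x=-2.402: |R|=0.44427 <1
  x=-2.094: |R|=0.30915 <1
  x=-1.255: |R|=0.24901 <1
  x=-3.602: |R|=1.54981 >1
  x=-3.592: |R|=1.53679 >1
  x=-3.403: |R|=1.30273 >1
So |R|<1 on (-3.1250, 0).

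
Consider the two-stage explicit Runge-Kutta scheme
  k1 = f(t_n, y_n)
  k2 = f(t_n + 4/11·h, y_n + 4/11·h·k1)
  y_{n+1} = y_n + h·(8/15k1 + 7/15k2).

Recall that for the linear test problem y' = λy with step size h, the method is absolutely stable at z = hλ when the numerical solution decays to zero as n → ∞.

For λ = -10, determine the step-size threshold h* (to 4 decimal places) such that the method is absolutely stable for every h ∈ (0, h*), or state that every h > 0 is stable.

(-5.8929,0); λ=-10 ⇒ h* = (165/28)/10 = 0.5893.

Set f=λy, z=hλ:
  k1=λy_n ⇒ h·k1=z·y_n;  k2=λ(1+4/11z)y_n ⇒ h·k2=z(1+4/11z)y_n
  y_{n+1}/y_n = 1 + 8/15z + 7/15z(1+4/11z) = 1 + z + 28/165z²
  so R(z) = 1 + z + 28/165z².

Solve |R(x)|<1 on ℝ⁻.
x=-0.81: |R|=0.3013
R=1: x+28/165x²=0 ⇒ x=−165/28=-5.8929; min R=1−1/(4·28/165)=-0.4732>−1
Confirm numerically:
  x=-4.445: |R|=0.09212 <1
  x=-3.449: |R|=0.43035 <1
  x=-3.234: |R|=0.45918 <1
  x=-6.458: |R|=1.61934 >1
  x=-6.118: |R|=1.23374 >1
  x=-6.031: |R|=1.14138 >1
Stable set (-5.8929, 0).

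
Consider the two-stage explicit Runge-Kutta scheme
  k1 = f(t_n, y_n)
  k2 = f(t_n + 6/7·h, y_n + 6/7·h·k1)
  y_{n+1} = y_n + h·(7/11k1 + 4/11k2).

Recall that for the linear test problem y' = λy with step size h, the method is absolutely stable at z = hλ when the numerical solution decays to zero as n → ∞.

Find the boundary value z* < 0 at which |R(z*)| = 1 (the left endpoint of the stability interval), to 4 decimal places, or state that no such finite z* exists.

Test eqn y'=λy, z=hλ:
  k1=λy_n ⇒ h·k1=z·y_n;  k2=λ(1+6/7z)y_n ⇒ h·k2=z(1+6/7z)y_n
  y_{n+1}/y_n = 1 + 7/11z + 4/11z(1+6/7z) = 1 + z + 24/77z²
  ⇒ R(z) = 1 + z + 24/77z².

Find x<0 with |R(x)|<1.
x=-1.22: |R|=0.2439
R=1: x+24/77x²=0 ⇒ x=−77/24=-3.2083; min R=1−1/(4·24/77)=0.1979>−1
Confirm numerically:
  x=-3.021: |R|=0.82360 <1
  x=-2.170: |R|=0.29771 <1
  x=-1.548: |R|=0.19890 <1
  x=-1.357: |R|=0.21696 <1
  x=-3.619: |R|=1.46323 >1
  x=-3.515: |R|=1.33598 >1
  x=-3.394: |R|=1.19641 >1
Interval (-3.2083, 0).

left endpoint -3.2083.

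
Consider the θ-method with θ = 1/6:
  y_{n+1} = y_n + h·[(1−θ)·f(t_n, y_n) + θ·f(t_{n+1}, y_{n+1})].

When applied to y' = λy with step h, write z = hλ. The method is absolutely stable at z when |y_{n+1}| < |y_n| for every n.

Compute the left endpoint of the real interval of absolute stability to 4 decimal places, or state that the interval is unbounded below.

Test eqn y'=λy, z=hλ:
  y_{n+1} = y_n + z·[5/6·y_n + 1/6·y_{n+1}] ⇒ (1 − 1/6z)y_{n+1} = (1 + 5/6z)y_n
  so R(z) = (1 + 5/6z)/(1 − 1/6z).

Boundary: |R(x)|=1, x<0.
x=-1.51: |R|=0.2064
R=−1: 1+5/6x = −1+1/6x ⇒ -2/3x=2 ⇒ x=2/(-2/3)=-3.0000
Confirm numerically:
  x=-2.490: |R|=0.75972 <1
  x=-1.971: |R|=0.48363 <1
  x=-1.661: |R|=0.30087 <1
  x=-1.222: |R|=0.01523 <1
  x=-3.437: |R|=1.18523 >1
  x=-3.223: |R|=1.09671 >1
Interval (-3.0000, 0).

z* = -3.0000.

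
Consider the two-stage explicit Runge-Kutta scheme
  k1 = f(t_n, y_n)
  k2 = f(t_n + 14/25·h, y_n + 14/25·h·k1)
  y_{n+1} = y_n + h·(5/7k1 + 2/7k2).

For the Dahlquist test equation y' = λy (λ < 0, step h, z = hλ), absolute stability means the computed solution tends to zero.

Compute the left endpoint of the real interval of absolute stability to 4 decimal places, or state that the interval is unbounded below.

With y'=λy (z=hλ):
  k1=λy_n ⇒ h·k1=z·y_n;  k2=λ(1+14/25z)y_n ⇒ h·k2=z(1+14/25z)y_n
  y_{n+1}/y_n = 1 + 5/7z + 2/7z(1+14/25z) = 1 + z + 4/25z²
  Hence R(z) = 1 + z + 4/25z².

Find x<0 with |R(x)|<1.
x=-0.38: |R|=0.6431
R=1: x+4/25x²=0 ⇒ x=−25/4=-6.2500; min R=1−1/(4·4/25)=-0.5625>−1
Confirm numerically:
  x=-5.127: |R|=0.07878 <1
  x=-4.957: |R|=0.02550 <1
  x=-2.777: |R|=0.54312 <1
  x=-2.601: |R|=0.51857 <1
  x=-6.650: |R|=1.42560 >1
  x=-6.498: |R|=1.25784 >1
  x=-6.369: |R|=1.12127 >1
So |R|<1 on (-6.2500, 0).

z* = -6.2500.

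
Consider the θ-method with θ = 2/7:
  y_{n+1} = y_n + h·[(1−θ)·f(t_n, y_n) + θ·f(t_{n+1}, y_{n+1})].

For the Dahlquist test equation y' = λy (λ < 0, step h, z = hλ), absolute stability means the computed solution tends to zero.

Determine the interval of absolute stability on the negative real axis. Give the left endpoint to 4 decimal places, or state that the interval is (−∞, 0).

(-4.6667, 0).

Set f=λy, z=hλ:
  y_{n+1} = y_n + z·[5/7·y_n + 2/7·y_{n+1}] ⇒ (1 − 2/7z)y_{n+1} = (1 + 5/7z)y_n
  so R(z) = (1 + 5/7z)/(1 − 2/7z).

Need |R(x)|<1, x<0.
x=-0.47: |R|=0.5856
R=−1: 1+5/7x = −1+2/7x ⇒ -3/7x=2 ⇒ x=2/(-3/7)=-4.6667
Confirm numerically:
  x=-3.494: |R|=0.74850 <1
  x=-2.337: |R|=0.40132 <1
  x=-2.044: |R|=0.29040 <1
  x=-4.873: |R|=1.03696 >1
  x=-4.731: |R|=1.01172 >1
Stable set (-4.6667, 0).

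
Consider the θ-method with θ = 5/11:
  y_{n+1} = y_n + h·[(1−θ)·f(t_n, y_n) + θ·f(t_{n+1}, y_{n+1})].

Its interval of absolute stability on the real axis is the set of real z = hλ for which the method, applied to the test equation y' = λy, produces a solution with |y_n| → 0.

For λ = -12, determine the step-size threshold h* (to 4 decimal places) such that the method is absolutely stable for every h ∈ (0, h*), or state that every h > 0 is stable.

(-22.0000,0); λ=-12 ⇒ h* = (22)/12 = 1.8333.

Test eqn y'=λy, z=hλ:
  y_{n+1} = y_n + z·[6/11·y_n + 5/11·y_{n+1}] ⇒ (1 − 5/11z)y_{n+1} = (1 + 6/11z)y_n
  Hence R(z) = (1 + 6/11z)/(1 − 5/11z).

Find x<0 with |R(x)|<1.
x=-0.75: |R|=0.4407
R=−1: 1+6/11x = −1+5/11x ⇒ -1/11x=2 ⇒ x=2/(-1/11)=-22.0000
Confirm numerically:
  x=-17.886: |R|=0.95904 <1
  x=-17.570: |R|=0.95518 <1
  x=-16.881: |R|=0.94634 <1
  x=-11.662: |R|=0.85084 <1
  x=-22.452: |R|=1.00367 >1
  x=-22.224: |R|=1.00183 >1
So |R|<1 on (-22.0000, 0).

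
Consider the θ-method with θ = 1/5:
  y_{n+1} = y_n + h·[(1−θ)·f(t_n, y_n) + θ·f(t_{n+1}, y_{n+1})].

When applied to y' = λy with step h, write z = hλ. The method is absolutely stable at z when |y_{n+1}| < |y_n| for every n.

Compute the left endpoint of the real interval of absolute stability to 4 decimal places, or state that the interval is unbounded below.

Test eqn y'=λy, z=hλ:
  y_{n+1} = y_n + z·[4/5·y_n + 1/5·y_{n+1}] ⇒ (1 − 1/5z)y_{n+1} = (1 + 4/5z)y_n
  R(z) = (1 + 4/5z)/(1 − 1/5z).

Boundary: |R(x)|=1, x<0.
x=-1.05: |R|=0.1322
R=−1: 1+4/5x = −1+1/5x ⇒ -3/5x=2 ⇒ x=2/(-3/5)=-3.3333
Confirm numerically:
  x=-2.926: |R|=0.84582 <1
  x=-2.304: |R|=0.57722 <1
  x=-1.819: |R|=0.33377 <1
  x=-3.747: |R|=1.14188 >1
  x=-3.704: |R|=1.12776 >1
  x=-3.371: |R|=1.01350 >1
Stable set (-3.3333, 0).

left endpoint -3.3333.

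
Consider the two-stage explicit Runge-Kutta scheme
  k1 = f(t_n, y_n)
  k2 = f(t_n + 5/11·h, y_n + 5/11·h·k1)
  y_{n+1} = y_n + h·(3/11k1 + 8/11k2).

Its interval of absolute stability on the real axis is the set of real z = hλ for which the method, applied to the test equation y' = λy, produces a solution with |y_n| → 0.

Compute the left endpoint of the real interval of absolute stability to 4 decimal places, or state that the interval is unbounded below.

With y'=λy (z=hλ):
  k1=λy_n ⇒ h·k1=z·y_n;  k2=λ(1+5/11z)y_n ⇒ h·k2=z(1+5/11z)y_n
  y_{n+1}/y_n = 1 + 3/11z + 8/11z(1+5/11z) = 1 + z + 40/121z²
  so R(z) = 1 + z + 40/121z².

Boundary: |R(x)|=1, x<0.
x=-0.35: |R|=0.6905
R=1: x+40/121x²=0 ⇒ x=−121/40=-3.0250; min R=1−1/(4·40/121)=0.2437>−1
Confirm numerically:
  x=-2.962: |R|=0.93831 <1
  x=-2.426: |R|=0.51961 <1
  x=-2.219: |R|=0.40876 <1
  x=-1.493: |R|=0.24388 <1
  x=-3.159: |R|=1.13994 >1
  x=-3.089: |R|=1.06535 >1
Stable set (-3.0250, 0).

left endpoint -3.0250.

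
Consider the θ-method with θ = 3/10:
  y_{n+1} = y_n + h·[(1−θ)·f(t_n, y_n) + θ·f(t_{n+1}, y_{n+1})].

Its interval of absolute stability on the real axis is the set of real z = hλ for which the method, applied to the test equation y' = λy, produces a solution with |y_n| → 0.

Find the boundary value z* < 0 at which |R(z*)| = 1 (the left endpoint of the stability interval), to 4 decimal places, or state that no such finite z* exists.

left endpoint -5.0000.

With y'=λy (z=hλ):
  y_{n+1} = y_n + z·[7/10·y_n + 3/10·y_{n+1}] ⇒ (1 − 3/10z)y_{n+1} = (1 + 7/10z)y_n
  ⇒ R(z) = (1 + 7/10z)/(1 − 3/10z).

Find x<0 with |R(x)|<1.
x=-0.5: |R|=0.5652
R=−1: 1+7/10x = −1+3/10x ⇒ -2/5x=2 ⇒ x=2/(-2/5)=-5.0000
Confirm numerically:
  x=-4.743: |R|=0.95757 <1
  x=-4.516: |R|=0.91778 <1
  x=-4.129: |R|=0.84437 <1
  x=-3.765: |R|=0.76802 <1
  x=-5.557: |R|=1.08354 >1
  x=-5.504: |R|=1.07604 >1
Stable set (-5.0000, 0).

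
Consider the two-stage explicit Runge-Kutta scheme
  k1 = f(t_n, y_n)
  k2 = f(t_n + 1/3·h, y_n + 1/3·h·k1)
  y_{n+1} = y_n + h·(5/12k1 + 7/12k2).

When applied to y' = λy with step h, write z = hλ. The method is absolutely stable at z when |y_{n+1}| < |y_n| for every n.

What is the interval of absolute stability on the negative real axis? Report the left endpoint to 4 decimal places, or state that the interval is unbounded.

With y'=λy (z=hλ):
  k1=λy_n ⇒ h·k1=z·y_n;  k2=λ(1+1/3z)y_n ⇒ h·k2=z(1+1/3z)y_n
  y_{n+1}/y_n = 1 + 5/12z + 7/12z(1+1/3z) = 1 + z + 7/36z²
  Hence R(z) = 1 + z + 7/36z².

Find x<0 with |R(x)|<1.
x=-1.16: |R|=0.1016
R=1: x+7/36x²=0 ⇒ x=−36/7=-5.1429; min R=1−1/(4·7/36)=-0.2857>−1
Confirm numerically:
  x=-4.714: |R|=0.60690 <1
  x=-4.498: |R|=0.43600 <1
  x=-3.964: |R|=0.09136 <1
  x=-2.492: |R|=0.28449 <1
  x=-5.732: |R|=1.65663 >1
  x=-5.634: |R|=1.53805 >1
  x=-5.323: |R|=1.18645 >1
So |R|<1 on (-5.1429, 0).

z∈(-5.1429,0).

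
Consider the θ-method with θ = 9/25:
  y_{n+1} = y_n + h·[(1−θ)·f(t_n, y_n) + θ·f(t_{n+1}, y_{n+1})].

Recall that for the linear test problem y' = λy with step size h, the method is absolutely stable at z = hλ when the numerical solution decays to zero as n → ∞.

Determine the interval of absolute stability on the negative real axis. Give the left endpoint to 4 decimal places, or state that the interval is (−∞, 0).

z∈(-7.1429,0).

Set f=λy, z=hλ:
  y_{n+1} = y_n + z·[16/25·y_n + 9/25·y_{n+1}] ⇒ (1 − 9/25z)y_{n+1} = (1 + 16/25z)y_n
  ⇒ R(z) = (1 + 16/25z)/(1 − 9/25z).

Boundary: |R(x)|=1, x<0.
x=-1.24: |R|=0.1427
R=−1: 1+16/25x = −1+9/25x ⇒ -7/25x=2 ⇒ x=2/(-7/25)=-7.1429
Confirm numerically:
  x=-6.377: |R|=0.93493 <1
  x=-5.549: |R|=0.85112 <1
  x=-5.299: |R|=0.82244 <1
  x=-3.192: |R|=0.48526 <1
  x=-7.558: |R|=1.03124 >1
  x=-7.444: |R|=1.02291 >1
  x=-7.166: |R|=1.00181 >1
So |R|<1 on (-7.1429, 0).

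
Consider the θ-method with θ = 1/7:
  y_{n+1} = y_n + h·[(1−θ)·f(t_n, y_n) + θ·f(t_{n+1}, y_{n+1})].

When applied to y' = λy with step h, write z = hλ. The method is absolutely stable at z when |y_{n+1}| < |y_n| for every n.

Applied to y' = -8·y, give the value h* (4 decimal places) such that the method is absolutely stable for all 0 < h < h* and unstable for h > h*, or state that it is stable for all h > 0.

Set f=λy, z=hλ:
  y_{n+1} = y_n + z·[6/7·y_n + 1/7·y_{n+1}] ⇒ (1 − 1/7z)y_{n+1} = (1 + 6/7z)y_n
  ⇒ R(z) = (1 + 6/7z)/(1 − 1/7z).

Solve |R(x)|<1 on ℝ⁻.
x=-0.69: |R|=0.3719
R=−1: 1+6/7x = −1+1/7x ⇒ -5/7x=2 ⇒ x=2/(-5/7)=-2.8000
Confirm numerically:
  x=-2.470: |R|=0.82577 <1
  x=-2.377: |R|=0.77445 <1
  x=-1.944: |R|=0.52147 <1
  x=-1.593: |R|=0.29768 <1
  x=-3.285: |R|=1.23578 >1
  x=-3.067: |R|=1.13261 >1
  x=-2.968: |R|=1.08427 >1
Interval (-2.8000, 0).

(-2.8000,0); λ=-8 ⇒ h* = (14/5)/8 = 0.3500.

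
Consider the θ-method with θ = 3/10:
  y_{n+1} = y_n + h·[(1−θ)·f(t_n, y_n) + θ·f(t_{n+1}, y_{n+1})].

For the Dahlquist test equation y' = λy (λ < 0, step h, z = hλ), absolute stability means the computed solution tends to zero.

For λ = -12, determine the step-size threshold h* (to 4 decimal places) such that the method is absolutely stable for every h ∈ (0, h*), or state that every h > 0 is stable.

Set f=λy, z=hλ:
  y_{n+1} = y_n + z·[7/10·y_n + 3/10·y_{n+1}] ⇒ (1 − 3/10z)y_{n+1} = (1 + 7/10z)y_n
  so R(z) = (1 + 7/10z)/(1 − 3/10z).

Boundary: |R(x)|=1, x<0.
x=-1.43: |R|=0.0007
R=−1: 1+7/10x = −1+3/10x ⇒ -2/5x=2 ⇒ x=2/(-2/5)=-5.0000
Confirm numerically:
  x=-4.828: |R|=0.97190 <1
  x=-4.686: |R|=0.94779 <1
  x=-4.048: |R|=0.82803 <1
  x=-2.792: |R|=0.51937 <1
  x=-5.525: |R|=1.07902 >1
  x=-5.437: |R|=1.06644 >1
Stable set (-5.0000, 0).

(-5.0000,0); λ=-12 ⇒ h* = (5)/12 = 0.4167.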